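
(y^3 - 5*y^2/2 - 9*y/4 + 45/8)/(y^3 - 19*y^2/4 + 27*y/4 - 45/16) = 2*(2*y + 3)/(4*y - 3)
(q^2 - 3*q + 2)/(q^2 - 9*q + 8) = (q - 2)/(q - 8)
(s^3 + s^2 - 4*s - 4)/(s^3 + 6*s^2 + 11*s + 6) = (s - 2)/(s + 3)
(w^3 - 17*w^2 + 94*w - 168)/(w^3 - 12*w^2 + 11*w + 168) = (w^2 - 10*w + 24)/(w^2 - 5*w - 24)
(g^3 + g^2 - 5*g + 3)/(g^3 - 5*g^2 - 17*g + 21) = (g - 1)/(g - 7)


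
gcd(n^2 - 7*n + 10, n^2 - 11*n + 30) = n - 5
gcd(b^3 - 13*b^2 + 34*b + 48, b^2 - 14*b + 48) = b^2 - 14*b + 48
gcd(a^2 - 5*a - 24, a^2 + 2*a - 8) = 1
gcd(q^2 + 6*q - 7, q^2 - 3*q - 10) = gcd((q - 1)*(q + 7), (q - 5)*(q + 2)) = 1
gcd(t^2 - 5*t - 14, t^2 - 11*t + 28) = t - 7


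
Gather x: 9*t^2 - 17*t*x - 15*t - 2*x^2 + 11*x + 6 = 9*t^2 - 15*t - 2*x^2 + x*(11 - 17*t) + 6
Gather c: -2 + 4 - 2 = 0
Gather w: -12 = -12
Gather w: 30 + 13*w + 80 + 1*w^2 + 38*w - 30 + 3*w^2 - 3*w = 4*w^2 + 48*w + 80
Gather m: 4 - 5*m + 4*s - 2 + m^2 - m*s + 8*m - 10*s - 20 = m^2 + m*(3 - s) - 6*s - 18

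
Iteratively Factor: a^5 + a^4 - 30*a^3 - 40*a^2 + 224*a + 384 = (a - 4)*(a^4 + 5*a^3 - 10*a^2 - 80*a - 96) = (a - 4)*(a + 4)*(a^3 + a^2 - 14*a - 24) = (a - 4)*(a + 3)*(a + 4)*(a^2 - 2*a - 8) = (a - 4)*(a + 2)*(a + 3)*(a + 4)*(a - 4)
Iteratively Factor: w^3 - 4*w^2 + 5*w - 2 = (w - 2)*(w^2 - 2*w + 1) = (w - 2)*(w - 1)*(w - 1)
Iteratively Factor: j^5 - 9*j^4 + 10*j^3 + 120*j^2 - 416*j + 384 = (j - 4)*(j^4 - 5*j^3 - 10*j^2 + 80*j - 96) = (j - 4)*(j - 3)*(j^3 - 2*j^2 - 16*j + 32) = (j - 4)*(j - 3)*(j - 2)*(j^2 - 16) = (j - 4)*(j - 3)*(j - 2)*(j + 4)*(j - 4)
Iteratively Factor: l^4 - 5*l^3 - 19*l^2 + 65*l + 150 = (l + 3)*(l^3 - 8*l^2 + 5*l + 50) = (l - 5)*(l + 3)*(l^2 - 3*l - 10) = (l - 5)^2*(l + 3)*(l + 2)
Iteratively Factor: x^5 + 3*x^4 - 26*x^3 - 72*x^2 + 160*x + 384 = (x - 4)*(x^4 + 7*x^3 + 2*x^2 - 64*x - 96) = (x - 4)*(x + 4)*(x^3 + 3*x^2 - 10*x - 24) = (x - 4)*(x + 4)^2*(x^2 - x - 6) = (x - 4)*(x + 2)*(x + 4)^2*(x - 3)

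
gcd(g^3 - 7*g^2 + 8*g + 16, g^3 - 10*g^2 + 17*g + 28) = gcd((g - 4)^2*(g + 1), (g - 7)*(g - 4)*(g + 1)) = g^2 - 3*g - 4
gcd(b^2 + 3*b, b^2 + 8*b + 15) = b + 3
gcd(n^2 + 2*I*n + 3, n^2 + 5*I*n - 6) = n + 3*I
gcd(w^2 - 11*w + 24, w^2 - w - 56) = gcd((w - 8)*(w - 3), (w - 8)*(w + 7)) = w - 8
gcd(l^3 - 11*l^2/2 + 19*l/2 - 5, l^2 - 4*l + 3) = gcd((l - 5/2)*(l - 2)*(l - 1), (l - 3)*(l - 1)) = l - 1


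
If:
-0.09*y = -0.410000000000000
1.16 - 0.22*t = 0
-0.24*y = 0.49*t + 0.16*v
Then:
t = 5.27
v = -22.98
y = 4.56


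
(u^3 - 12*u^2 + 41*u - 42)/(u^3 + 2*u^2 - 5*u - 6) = (u^2 - 10*u + 21)/(u^2 + 4*u + 3)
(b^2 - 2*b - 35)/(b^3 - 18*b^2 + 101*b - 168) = (b + 5)/(b^2 - 11*b + 24)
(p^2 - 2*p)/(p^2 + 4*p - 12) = p/(p + 6)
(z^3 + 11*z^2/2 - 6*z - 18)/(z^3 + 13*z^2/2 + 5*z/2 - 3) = (2*z^2 - z - 6)/(2*z^2 + z - 1)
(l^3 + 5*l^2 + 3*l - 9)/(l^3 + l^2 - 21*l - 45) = (l - 1)/(l - 5)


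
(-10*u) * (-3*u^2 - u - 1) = 30*u^3 + 10*u^2 + 10*u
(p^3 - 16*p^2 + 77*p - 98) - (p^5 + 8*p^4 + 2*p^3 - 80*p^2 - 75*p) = -p^5 - 8*p^4 - p^3 + 64*p^2 + 152*p - 98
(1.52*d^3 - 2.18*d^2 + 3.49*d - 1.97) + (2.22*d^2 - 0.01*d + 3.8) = 1.52*d^3 + 0.04*d^2 + 3.48*d + 1.83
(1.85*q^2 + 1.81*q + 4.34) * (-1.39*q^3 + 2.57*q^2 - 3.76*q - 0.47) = -2.5715*q^5 + 2.2386*q^4 - 8.3369*q^3 + 3.4787*q^2 - 17.1691*q - 2.0398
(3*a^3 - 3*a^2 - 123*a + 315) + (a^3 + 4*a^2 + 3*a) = 4*a^3 + a^2 - 120*a + 315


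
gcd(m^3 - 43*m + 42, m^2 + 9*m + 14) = m + 7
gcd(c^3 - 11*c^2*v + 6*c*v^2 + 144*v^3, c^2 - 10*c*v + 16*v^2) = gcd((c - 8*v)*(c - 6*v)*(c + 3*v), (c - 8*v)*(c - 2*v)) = -c + 8*v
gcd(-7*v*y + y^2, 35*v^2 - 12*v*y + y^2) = -7*v + y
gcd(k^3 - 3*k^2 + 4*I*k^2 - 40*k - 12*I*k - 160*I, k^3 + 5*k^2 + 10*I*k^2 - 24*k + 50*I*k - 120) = k^2 + k*(5 + 4*I) + 20*I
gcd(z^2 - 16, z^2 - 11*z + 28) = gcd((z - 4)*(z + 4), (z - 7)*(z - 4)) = z - 4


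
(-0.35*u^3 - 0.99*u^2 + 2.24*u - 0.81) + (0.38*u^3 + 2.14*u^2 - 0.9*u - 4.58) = 0.03*u^3 + 1.15*u^2 + 1.34*u - 5.39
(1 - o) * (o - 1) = -o^2 + 2*o - 1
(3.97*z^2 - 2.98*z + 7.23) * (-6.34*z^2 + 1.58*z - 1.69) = -25.1698*z^4 + 25.1658*z^3 - 57.2559*z^2 + 16.4596*z - 12.2187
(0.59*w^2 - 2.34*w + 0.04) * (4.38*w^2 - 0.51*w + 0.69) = 2.5842*w^4 - 10.5501*w^3 + 1.7757*w^2 - 1.635*w + 0.0276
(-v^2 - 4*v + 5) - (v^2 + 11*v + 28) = -2*v^2 - 15*v - 23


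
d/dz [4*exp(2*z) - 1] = 8*exp(2*z)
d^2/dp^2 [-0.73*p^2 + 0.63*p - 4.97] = -1.46000000000000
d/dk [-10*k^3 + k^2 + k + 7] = -30*k^2 + 2*k + 1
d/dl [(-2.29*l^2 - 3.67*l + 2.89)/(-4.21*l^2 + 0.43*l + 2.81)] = (-16.4354*l^2 + 11.464*l - 11.5554)/(17.7241*l^4 - 3.6206*l^3 - 23.4753*l^2 + 2.4166*l + 7.8961)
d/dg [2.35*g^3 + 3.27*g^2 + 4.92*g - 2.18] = 7.05*g^2 + 6.54*g + 4.92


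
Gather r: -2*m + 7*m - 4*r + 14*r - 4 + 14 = 5*m + 10*r + 10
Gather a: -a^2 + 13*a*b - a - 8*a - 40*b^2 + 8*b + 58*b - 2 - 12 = -a^2 + a*(13*b - 9) - 40*b^2 + 66*b - 14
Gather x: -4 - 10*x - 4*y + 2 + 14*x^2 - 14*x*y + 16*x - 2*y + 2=14*x^2 + x*(6 - 14*y) - 6*y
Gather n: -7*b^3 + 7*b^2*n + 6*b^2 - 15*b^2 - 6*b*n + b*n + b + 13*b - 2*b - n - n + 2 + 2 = -7*b^3 - 9*b^2 + 12*b + n*(7*b^2 - 5*b - 2) + 4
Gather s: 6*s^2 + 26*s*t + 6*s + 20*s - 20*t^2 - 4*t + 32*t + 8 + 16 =6*s^2 + s*(26*t + 26) - 20*t^2 + 28*t + 24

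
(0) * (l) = 0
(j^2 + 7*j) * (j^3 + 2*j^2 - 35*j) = j^5 + 9*j^4 - 21*j^3 - 245*j^2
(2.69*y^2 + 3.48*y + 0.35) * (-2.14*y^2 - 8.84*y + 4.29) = -5.7566*y^4 - 31.2268*y^3 - 19.9721*y^2 + 11.8352*y + 1.5015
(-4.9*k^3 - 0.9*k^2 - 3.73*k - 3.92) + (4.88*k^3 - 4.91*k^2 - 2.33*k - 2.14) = -0.0200000000000005*k^3 - 5.81*k^2 - 6.06*k - 6.06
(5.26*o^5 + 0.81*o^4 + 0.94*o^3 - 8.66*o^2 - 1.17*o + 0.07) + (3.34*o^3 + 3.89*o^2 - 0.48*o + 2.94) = 5.26*o^5 + 0.81*o^4 + 4.28*o^3 - 4.77*o^2 - 1.65*o + 3.01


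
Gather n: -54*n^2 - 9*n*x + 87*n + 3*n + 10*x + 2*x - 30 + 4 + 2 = -54*n^2 + n*(90 - 9*x) + 12*x - 24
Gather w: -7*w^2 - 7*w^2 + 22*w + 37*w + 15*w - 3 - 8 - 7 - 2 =-14*w^2 + 74*w - 20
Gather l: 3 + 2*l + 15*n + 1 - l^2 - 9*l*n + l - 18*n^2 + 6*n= -l^2 + l*(3 - 9*n) - 18*n^2 + 21*n + 4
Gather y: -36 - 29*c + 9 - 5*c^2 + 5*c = -5*c^2 - 24*c - 27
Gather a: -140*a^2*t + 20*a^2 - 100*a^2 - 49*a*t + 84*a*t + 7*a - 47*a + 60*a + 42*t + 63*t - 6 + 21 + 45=a^2*(-140*t - 80) + a*(35*t + 20) + 105*t + 60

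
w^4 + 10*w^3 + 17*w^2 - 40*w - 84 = (w - 2)*(w + 2)*(w + 3)*(w + 7)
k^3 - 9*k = k*(k - 3)*(k + 3)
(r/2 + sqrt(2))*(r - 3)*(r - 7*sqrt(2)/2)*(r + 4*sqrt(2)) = r^4/2 - 3*r^3/2 + 5*sqrt(2)*r^3/4 - 13*r^2 - 15*sqrt(2)*r^2/4 - 28*sqrt(2)*r + 39*r + 84*sqrt(2)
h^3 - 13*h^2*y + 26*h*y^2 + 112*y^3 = (h - 8*y)*(h - 7*y)*(h + 2*y)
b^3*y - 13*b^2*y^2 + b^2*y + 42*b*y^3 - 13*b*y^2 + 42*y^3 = (b - 7*y)*(b - 6*y)*(b*y + y)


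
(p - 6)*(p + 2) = p^2 - 4*p - 12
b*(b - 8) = b^2 - 8*b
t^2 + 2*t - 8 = (t - 2)*(t + 4)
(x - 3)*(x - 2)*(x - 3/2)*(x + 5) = x^4 - 3*x^3/2 - 19*x^2 + 117*x/2 - 45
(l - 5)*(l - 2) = l^2 - 7*l + 10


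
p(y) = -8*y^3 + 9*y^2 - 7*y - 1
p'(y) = -24*y^2 + 18*y - 7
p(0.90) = -5.84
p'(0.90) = -10.24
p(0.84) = -5.27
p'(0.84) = -8.81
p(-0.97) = 21.56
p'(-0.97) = -47.04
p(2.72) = -114.44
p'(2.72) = -135.60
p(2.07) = -47.88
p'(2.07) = -72.58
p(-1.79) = 86.25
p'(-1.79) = -116.12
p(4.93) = -775.35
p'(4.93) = -501.58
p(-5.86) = 1958.92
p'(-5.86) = -936.63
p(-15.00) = 29129.00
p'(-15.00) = -5677.00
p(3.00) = -157.00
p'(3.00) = -169.00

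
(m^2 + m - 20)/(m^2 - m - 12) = (m + 5)/(m + 3)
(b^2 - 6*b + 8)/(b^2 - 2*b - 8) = (b - 2)/(b + 2)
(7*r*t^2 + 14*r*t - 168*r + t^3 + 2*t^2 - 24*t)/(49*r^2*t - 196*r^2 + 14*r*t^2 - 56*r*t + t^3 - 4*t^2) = (t + 6)/(7*r + t)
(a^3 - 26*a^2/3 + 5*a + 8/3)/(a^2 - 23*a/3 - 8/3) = a - 1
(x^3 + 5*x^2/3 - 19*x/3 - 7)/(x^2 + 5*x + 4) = (x^2 + 2*x/3 - 7)/(x + 4)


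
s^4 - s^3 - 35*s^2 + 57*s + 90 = (s - 5)*(s - 3)*(s + 1)*(s + 6)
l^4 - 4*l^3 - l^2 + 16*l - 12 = (l - 3)*(l - 2)*(l - 1)*(l + 2)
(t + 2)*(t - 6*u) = t^2 - 6*t*u + 2*t - 12*u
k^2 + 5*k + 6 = (k + 2)*(k + 3)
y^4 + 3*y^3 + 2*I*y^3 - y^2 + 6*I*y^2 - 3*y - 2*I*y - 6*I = (y - 1)*(y + 1)*(y + 3)*(y + 2*I)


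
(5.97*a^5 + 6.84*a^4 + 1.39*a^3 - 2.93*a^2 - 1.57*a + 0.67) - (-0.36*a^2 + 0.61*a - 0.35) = 5.97*a^5 + 6.84*a^4 + 1.39*a^3 - 2.57*a^2 - 2.18*a + 1.02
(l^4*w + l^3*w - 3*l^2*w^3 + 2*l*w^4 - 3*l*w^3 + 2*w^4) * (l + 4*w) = l^5*w + 4*l^4*w^2 + l^4*w - 3*l^3*w^3 + 4*l^3*w^2 - 10*l^2*w^4 - 3*l^2*w^3 + 8*l*w^5 - 10*l*w^4 + 8*w^5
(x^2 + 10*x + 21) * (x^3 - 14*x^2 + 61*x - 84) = x^5 - 4*x^4 - 58*x^3 + 232*x^2 + 441*x - 1764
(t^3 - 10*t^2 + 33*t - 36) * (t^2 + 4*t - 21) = t^5 - 6*t^4 - 28*t^3 + 306*t^2 - 837*t + 756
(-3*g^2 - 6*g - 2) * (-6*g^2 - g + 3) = 18*g^4 + 39*g^3 + 9*g^2 - 16*g - 6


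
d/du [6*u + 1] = 6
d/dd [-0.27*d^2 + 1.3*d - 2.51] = 1.3 - 0.54*d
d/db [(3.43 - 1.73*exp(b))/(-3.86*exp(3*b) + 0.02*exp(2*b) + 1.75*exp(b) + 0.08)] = (-13.3556*exp(3*b) + 39.754*exp(2*b) - 0.1372*exp(b) - 6.1409)*exp(b)/(14.8996*exp(6*b) - 0.1544*exp(5*b) - 13.5096*exp(4*b) - 0.5476*exp(3*b) + 3.0657*exp(2*b) + 0.28*exp(b) + 0.0064)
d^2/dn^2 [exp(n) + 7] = exp(n)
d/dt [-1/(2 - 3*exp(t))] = -3*exp(t)/(3*exp(t) - 2)^2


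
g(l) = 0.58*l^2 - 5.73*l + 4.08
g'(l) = 1.16*l - 5.73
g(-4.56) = 42.27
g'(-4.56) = -11.02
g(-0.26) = 5.61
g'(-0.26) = -6.03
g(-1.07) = 10.88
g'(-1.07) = -6.97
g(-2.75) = 24.22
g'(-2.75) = -8.92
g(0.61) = 0.80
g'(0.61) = -5.02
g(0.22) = 2.85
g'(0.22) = -5.47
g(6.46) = -8.73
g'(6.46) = 1.76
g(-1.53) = 14.20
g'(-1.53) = -7.50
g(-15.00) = 220.53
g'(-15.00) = -23.13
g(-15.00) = 220.53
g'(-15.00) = -23.13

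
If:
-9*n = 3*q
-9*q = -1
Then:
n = -1/27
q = 1/9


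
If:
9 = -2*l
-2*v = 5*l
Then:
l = -9/2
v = 45/4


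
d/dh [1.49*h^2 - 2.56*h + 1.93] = 2.98*h - 2.56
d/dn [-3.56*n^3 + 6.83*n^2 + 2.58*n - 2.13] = -10.68*n^2 + 13.66*n + 2.58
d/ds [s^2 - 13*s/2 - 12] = 2*s - 13/2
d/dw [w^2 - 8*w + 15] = 2*w - 8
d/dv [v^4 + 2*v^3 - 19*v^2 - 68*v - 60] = 4*v^3 + 6*v^2 - 38*v - 68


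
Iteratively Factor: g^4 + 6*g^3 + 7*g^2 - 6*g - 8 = (g + 2)*(g^3 + 4*g^2 - g - 4) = (g + 2)*(g + 4)*(g^2 - 1) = (g + 1)*(g + 2)*(g + 4)*(g - 1)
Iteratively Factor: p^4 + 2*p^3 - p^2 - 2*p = (p - 1)*(p^3 + 3*p^2 + 2*p) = (p - 1)*(p + 1)*(p^2 + 2*p) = (p - 1)*(p + 1)*(p + 2)*(p)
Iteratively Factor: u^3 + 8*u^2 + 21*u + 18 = (u + 2)*(u^2 + 6*u + 9) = (u + 2)*(u + 3)*(u + 3)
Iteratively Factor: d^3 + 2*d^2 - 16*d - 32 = (d + 4)*(d^2 - 2*d - 8) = (d + 2)*(d + 4)*(d - 4)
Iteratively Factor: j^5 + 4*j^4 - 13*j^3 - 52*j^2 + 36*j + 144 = (j - 2)*(j^4 + 6*j^3 - j^2 - 54*j - 72) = (j - 2)*(j + 4)*(j^3 + 2*j^2 - 9*j - 18) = (j - 2)*(j + 2)*(j + 4)*(j^2 - 9) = (j - 2)*(j + 2)*(j + 3)*(j + 4)*(j - 3)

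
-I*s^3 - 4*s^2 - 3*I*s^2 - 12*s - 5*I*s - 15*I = (s + 3)*(s - 5*I)*(-I*s + 1)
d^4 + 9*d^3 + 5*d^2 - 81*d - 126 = (d - 3)*(d + 2)*(d + 3)*(d + 7)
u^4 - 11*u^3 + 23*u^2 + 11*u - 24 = (u - 8)*(u - 3)*(u - 1)*(u + 1)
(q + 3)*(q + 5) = q^2 + 8*q + 15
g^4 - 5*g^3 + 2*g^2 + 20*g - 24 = (g - 3)*(g - 2)^2*(g + 2)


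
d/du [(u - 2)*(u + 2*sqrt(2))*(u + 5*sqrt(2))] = 3*u^2 - 4*u + 14*sqrt(2)*u - 14*sqrt(2) + 20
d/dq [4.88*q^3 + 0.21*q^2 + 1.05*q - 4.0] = 14.64*q^2 + 0.42*q + 1.05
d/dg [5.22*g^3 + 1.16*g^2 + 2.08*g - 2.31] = 15.66*g^2 + 2.32*g + 2.08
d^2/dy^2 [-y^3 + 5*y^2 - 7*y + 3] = 10 - 6*y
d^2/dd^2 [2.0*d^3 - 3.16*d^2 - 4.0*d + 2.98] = 12.0*d - 6.32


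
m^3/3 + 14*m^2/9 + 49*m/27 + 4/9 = (m/3 + 1)*(m + 1/3)*(m + 4/3)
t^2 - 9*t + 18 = (t - 6)*(t - 3)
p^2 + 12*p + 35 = (p + 5)*(p + 7)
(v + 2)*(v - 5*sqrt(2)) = v^2 - 5*sqrt(2)*v + 2*v - 10*sqrt(2)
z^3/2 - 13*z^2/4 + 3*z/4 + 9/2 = (z/2 + 1/2)*(z - 6)*(z - 3/2)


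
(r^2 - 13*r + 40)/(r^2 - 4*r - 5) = (r - 8)/(r + 1)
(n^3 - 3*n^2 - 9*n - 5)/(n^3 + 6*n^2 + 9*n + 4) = (n - 5)/(n + 4)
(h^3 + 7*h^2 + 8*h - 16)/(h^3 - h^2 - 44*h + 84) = (h^3 + 7*h^2 + 8*h - 16)/(h^3 - h^2 - 44*h + 84)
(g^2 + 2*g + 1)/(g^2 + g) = (g + 1)/g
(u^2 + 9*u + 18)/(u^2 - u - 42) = (u + 3)/(u - 7)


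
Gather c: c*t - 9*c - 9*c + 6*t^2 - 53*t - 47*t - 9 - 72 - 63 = c*(t - 18) + 6*t^2 - 100*t - 144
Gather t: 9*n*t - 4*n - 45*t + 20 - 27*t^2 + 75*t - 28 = -4*n - 27*t^2 + t*(9*n + 30) - 8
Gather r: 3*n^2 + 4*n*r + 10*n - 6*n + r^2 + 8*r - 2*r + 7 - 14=3*n^2 + 4*n + r^2 + r*(4*n + 6) - 7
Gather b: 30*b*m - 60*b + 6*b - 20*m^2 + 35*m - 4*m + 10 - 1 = b*(30*m - 54) - 20*m^2 + 31*m + 9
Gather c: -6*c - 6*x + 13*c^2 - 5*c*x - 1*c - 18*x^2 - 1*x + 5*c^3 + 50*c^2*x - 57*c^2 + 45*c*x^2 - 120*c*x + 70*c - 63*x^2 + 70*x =5*c^3 + c^2*(50*x - 44) + c*(45*x^2 - 125*x + 63) - 81*x^2 + 63*x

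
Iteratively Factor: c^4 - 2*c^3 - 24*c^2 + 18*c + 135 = (c + 3)*(c^3 - 5*c^2 - 9*c + 45) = (c - 3)*(c + 3)*(c^2 - 2*c - 15) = (c - 5)*(c - 3)*(c + 3)*(c + 3)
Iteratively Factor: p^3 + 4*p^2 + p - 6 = (p + 2)*(p^2 + 2*p - 3) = (p + 2)*(p + 3)*(p - 1)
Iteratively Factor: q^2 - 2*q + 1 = (q - 1)*(q - 1)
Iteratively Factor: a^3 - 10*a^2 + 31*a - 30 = (a - 2)*(a^2 - 8*a + 15) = (a - 5)*(a - 2)*(a - 3)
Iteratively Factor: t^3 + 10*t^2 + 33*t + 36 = (t + 3)*(t^2 + 7*t + 12) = (t + 3)*(t + 4)*(t + 3)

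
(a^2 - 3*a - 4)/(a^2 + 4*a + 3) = (a - 4)/(a + 3)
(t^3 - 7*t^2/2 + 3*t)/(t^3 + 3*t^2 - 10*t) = (t - 3/2)/(t + 5)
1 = 1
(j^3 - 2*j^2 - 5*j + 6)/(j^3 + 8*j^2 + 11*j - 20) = (j^2 - j - 6)/(j^2 + 9*j + 20)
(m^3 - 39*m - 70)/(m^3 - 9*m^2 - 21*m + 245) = (m + 2)/(m - 7)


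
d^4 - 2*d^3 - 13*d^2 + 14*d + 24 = (d - 4)*(d - 2)*(d + 1)*(d + 3)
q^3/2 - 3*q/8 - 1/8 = (q/2 + 1/4)*(q - 1)*(q + 1/2)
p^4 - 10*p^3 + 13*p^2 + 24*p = p*(p - 8)*(p - 3)*(p + 1)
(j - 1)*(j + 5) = j^2 + 4*j - 5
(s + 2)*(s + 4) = s^2 + 6*s + 8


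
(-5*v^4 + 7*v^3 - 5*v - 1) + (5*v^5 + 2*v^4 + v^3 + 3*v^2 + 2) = 5*v^5 - 3*v^4 + 8*v^3 + 3*v^2 - 5*v + 1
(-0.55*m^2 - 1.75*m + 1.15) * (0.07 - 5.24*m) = 2.882*m^3 + 9.1315*m^2 - 6.1485*m + 0.0805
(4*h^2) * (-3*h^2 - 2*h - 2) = -12*h^4 - 8*h^3 - 8*h^2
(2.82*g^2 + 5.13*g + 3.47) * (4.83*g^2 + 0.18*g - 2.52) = 13.6206*g^4 + 25.2855*g^3 + 10.5771*g^2 - 12.303*g - 8.7444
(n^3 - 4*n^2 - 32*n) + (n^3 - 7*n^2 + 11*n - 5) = 2*n^3 - 11*n^2 - 21*n - 5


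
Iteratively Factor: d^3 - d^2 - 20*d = (d + 4)*(d^2 - 5*d) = (d - 5)*(d + 4)*(d)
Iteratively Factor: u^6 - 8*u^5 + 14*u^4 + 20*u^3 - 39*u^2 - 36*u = (u + 1)*(u^5 - 9*u^4 + 23*u^3 - 3*u^2 - 36*u) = (u + 1)^2*(u^4 - 10*u^3 + 33*u^2 - 36*u) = u*(u + 1)^2*(u^3 - 10*u^2 + 33*u - 36) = u*(u - 3)*(u + 1)^2*(u^2 - 7*u + 12) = u*(u - 3)^2*(u + 1)^2*(u - 4)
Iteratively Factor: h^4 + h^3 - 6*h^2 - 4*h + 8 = (h + 2)*(h^3 - h^2 - 4*h + 4) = (h - 2)*(h + 2)*(h^2 + h - 2) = (h - 2)*(h - 1)*(h + 2)*(h + 2)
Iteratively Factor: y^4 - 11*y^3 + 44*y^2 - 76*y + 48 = (y - 2)*(y^3 - 9*y^2 + 26*y - 24) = (y - 3)*(y - 2)*(y^2 - 6*y + 8) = (y - 4)*(y - 3)*(y - 2)*(y - 2)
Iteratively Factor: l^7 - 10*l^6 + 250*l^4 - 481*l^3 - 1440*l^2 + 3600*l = (l + 4)*(l^6 - 14*l^5 + 56*l^4 + 26*l^3 - 585*l^2 + 900*l) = (l - 4)*(l + 4)*(l^5 - 10*l^4 + 16*l^3 + 90*l^2 - 225*l) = (l - 4)*(l - 3)*(l + 4)*(l^4 - 7*l^3 - 5*l^2 + 75*l) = (l - 5)*(l - 4)*(l - 3)*(l + 4)*(l^3 - 2*l^2 - 15*l) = (l - 5)^2*(l - 4)*(l - 3)*(l + 4)*(l^2 + 3*l) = l*(l - 5)^2*(l - 4)*(l - 3)*(l + 4)*(l + 3)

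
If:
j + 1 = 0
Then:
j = -1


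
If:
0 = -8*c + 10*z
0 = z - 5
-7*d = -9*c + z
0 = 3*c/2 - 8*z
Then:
No Solution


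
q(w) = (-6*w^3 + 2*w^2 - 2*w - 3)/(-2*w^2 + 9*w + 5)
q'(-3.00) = 2.00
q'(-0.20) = 1.36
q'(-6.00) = 2.47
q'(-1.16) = 1.45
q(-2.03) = -2.77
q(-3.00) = -4.58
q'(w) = (4*w - 9)*(-6*w^3 + 2*w^2 - 2*w - 3)/(-2*w^2 + 9*w + 5)^2 + (-18*w^2 + 4*w - 2)/(-2*w^2 + 9*w + 5)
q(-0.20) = -0.79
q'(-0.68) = 3.10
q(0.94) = -0.69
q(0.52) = -0.48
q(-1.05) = -1.24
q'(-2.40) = 1.84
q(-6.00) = -11.38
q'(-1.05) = 1.45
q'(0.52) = -0.16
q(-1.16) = -1.40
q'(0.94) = -0.90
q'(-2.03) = 1.72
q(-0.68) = -0.57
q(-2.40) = -3.42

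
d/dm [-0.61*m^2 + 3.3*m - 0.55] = 3.3 - 1.22*m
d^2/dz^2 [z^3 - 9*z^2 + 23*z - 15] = 6*z - 18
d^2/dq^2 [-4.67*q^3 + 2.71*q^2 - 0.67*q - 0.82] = 5.42 - 28.02*q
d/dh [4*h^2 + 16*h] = 8*h + 16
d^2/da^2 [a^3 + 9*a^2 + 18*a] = 6*a + 18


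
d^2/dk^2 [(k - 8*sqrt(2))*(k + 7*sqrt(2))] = 2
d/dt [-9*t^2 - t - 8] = -18*t - 1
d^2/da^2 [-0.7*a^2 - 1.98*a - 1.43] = -1.40000000000000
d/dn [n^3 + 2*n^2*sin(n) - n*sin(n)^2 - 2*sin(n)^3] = 2*n^2*cos(n) + 3*n^2 + 4*n*sin(n) - n*sin(2*n) - 6*sin(n)^2*cos(n) - sin(n)^2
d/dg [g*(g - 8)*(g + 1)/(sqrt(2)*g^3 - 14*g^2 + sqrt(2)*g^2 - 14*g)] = (-7 + 4*sqrt(2))/(g^2 - 14*sqrt(2)*g + 98)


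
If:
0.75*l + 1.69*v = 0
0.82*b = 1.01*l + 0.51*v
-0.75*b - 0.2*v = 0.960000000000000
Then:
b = -1.46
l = -1.53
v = 0.68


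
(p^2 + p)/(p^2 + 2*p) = (p + 1)/(p + 2)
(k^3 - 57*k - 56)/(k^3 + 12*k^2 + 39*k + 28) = (k - 8)/(k + 4)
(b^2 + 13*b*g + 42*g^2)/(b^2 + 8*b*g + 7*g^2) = (b + 6*g)/(b + g)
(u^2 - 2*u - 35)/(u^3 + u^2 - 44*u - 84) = (u + 5)/(u^2 + 8*u + 12)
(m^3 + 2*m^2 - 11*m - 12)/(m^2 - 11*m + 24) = (m^2 + 5*m + 4)/(m - 8)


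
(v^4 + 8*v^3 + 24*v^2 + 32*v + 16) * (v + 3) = v^5 + 11*v^4 + 48*v^3 + 104*v^2 + 112*v + 48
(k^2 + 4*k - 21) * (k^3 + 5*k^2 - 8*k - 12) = k^5 + 9*k^4 - 9*k^3 - 149*k^2 + 120*k + 252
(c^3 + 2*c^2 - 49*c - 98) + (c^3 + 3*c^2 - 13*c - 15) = 2*c^3 + 5*c^2 - 62*c - 113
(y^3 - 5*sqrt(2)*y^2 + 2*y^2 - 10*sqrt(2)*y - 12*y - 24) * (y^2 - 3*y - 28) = y^5 - 5*sqrt(2)*y^4 - y^4 - 46*y^3 + 5*sqrt(2)*y^3 - 44*y^2 + 170*sqrt(2)*y^2 + 280*sqrt(2)*y + 408*y + 672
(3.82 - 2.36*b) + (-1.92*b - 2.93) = 0.89 - 4.28*b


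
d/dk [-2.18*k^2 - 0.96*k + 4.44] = -4.36*k - 0.96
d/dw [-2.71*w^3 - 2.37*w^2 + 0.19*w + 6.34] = -8.13*w^2 - 4.74*w + 0.19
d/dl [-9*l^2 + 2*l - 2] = 2 - 18*l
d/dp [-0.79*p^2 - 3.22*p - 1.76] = -1.58*p - 3.22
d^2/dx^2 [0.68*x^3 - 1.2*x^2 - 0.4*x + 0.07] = 4.08*x - 2.4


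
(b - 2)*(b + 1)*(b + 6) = b^3 + 5*b^2 - 8*b - 12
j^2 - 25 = (j - 5)*(j + 5)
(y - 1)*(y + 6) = y^2 + 5*y - 6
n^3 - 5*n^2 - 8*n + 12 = (n - 6)*(n - 1)*(n + 2)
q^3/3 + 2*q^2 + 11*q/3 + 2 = (q/3 + 1/3)*(q + 2)*(q + 3)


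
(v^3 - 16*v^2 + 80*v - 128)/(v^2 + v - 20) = (v^2 - 12*v + 32)/(v + 5)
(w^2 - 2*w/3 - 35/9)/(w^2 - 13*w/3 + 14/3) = (w + 5/3)/(w - 2)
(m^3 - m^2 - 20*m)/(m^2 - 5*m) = m + 4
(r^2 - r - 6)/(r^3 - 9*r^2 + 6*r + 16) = (r^2 - r - 6)/(r^3 - 9*r^2 + 6*r + 16)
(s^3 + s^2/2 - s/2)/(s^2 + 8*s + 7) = s*(2*s - 1)/(2*(s + 7))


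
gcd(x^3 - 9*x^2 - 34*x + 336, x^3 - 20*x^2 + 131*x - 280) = x^2 - 15*x + 56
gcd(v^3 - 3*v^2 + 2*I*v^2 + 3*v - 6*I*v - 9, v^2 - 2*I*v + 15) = v + 3*I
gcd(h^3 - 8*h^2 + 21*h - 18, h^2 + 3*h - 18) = h - 3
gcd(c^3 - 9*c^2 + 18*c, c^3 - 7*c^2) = c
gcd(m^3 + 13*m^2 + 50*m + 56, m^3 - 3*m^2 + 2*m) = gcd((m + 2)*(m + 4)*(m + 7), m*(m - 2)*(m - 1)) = 1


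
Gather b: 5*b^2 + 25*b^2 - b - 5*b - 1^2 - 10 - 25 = 30*b^2 - 6*b - 36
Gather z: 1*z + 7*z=8*z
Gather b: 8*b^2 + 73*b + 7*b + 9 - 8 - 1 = 8*b^2 + 80*b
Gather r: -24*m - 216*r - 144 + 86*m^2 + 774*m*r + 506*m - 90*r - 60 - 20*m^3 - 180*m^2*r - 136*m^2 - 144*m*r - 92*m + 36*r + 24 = -20*m^3 - 50*m^2 + 390*m + r*(-180*m^2 + 630*m - 270) - 180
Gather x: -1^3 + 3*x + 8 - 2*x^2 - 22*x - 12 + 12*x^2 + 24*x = 10*x^2 + 5*x - 5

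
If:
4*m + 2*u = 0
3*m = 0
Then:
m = 0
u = 0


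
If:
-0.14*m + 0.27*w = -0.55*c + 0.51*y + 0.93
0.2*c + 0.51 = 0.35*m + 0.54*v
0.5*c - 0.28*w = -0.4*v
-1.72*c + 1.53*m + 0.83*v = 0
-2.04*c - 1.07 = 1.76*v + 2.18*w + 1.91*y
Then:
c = -1.30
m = -2.64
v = 2.17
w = 0.79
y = -2.08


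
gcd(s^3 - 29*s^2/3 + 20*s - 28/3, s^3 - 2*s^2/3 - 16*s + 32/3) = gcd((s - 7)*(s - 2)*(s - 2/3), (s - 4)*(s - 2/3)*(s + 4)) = s - 2/3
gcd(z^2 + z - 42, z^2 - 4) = 1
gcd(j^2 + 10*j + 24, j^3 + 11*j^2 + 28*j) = j + 4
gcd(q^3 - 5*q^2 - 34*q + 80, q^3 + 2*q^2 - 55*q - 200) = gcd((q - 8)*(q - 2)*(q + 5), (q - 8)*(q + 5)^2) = q^2 - 3*q - 40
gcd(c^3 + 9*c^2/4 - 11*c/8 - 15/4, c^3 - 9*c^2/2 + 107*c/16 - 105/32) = c - 5/4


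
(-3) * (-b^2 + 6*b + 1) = 3*b^2 - 18*b - 3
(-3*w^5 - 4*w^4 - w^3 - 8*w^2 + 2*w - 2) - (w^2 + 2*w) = -3*w^5 - 4*w^4 - w^3 - 9*w^2 - 2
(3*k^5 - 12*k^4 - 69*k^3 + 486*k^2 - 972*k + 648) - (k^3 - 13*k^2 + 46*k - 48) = 3*k^5 - 12*k^4 - 70*k^3 + 499*k^2 - 1018*k + 696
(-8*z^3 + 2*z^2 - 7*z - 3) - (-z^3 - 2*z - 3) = -7*z^3 + 2*z^2 - 5*z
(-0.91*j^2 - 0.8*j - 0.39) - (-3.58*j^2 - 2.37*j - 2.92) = 2.67*j^2 + 1.57*j + 2.53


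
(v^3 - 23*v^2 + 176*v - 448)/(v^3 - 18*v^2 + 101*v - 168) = (v - 8)/(v - 3)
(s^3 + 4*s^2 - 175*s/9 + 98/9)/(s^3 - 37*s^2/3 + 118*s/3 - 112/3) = (3*s^2 + 19*s - 14)/(3*(s^2 - 10*s + 16))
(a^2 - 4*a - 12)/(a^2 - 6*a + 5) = (a^2 - 4*a - 12)/(a^2 - 6*a + 5)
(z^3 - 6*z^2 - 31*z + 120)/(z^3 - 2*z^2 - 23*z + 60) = (z - 8)/(z - 4)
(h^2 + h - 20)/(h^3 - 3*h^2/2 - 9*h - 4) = 2*(h + 5)/(2*h^2 + 5*h + 2)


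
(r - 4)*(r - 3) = r^2 - 7*r + 12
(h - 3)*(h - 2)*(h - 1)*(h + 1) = h^4 - 5*h^3 + 5*h^2 + 5*h - 6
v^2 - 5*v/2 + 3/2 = (v - 3/2)*(v - 1)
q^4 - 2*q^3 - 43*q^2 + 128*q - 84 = (q - 6)*(q - 2)*(q - 1)*(q + 7)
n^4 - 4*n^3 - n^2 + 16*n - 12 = (n - 3)*(n - 2)*(n - 1)*(n + 2)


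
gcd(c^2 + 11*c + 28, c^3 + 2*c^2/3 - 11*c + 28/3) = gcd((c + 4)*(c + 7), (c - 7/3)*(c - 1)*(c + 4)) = c + 4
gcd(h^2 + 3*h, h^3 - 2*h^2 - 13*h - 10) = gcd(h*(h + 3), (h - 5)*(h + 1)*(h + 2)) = 1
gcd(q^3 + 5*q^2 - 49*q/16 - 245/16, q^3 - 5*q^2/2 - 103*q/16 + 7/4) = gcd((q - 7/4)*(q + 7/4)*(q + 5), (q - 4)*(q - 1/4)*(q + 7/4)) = q + 7/4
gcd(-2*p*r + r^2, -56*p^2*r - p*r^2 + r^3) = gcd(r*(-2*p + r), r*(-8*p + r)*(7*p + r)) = r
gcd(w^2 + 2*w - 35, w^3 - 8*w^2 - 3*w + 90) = w - 5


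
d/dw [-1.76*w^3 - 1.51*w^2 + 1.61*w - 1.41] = -5.28*w^2 - 3.02*w + 1.61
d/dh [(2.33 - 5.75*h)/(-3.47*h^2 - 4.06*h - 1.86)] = (-19.9525*h^2 + 16.1702*h + 20.1548)/(12.0409*h^4 + 28.1764*h^3 + 29.392*h^2 + 15.1032*h + 3.4596)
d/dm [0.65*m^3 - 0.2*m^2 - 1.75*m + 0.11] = 1.95*m^2 - 0.4*m - 1.75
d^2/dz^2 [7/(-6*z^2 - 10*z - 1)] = 28*(18*z^2 + 30*z - 2*(6*z + 5)^2 + 3)/(6*z^2 + 10*z + 1)^3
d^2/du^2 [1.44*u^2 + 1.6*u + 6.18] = 2.88000000000000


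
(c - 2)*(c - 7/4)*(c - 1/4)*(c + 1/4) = c^4 - 15*c^3/4 + 55*c^2/16 + 15*c/64 - 7/32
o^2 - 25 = (o - 5)*(o + 5)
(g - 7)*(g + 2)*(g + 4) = g^3 - g^2 - 34*g - 56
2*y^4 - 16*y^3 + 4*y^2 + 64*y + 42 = (y - 7)*(y - 3)*(sqrt(2)*y + sqrt(2))^2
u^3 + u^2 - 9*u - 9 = (u - 3)*(u + 1)*(u + 3)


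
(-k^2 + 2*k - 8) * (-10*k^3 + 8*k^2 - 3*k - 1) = 10*k^5 - 28*k^4 + 99*k^3 - 69*k^2 + 22*k + 8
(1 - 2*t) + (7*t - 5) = 5*t - 4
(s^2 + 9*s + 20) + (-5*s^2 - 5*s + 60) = -4*s^2 + 4*s + 80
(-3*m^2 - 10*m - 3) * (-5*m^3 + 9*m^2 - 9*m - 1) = 15*m^5 + 23*m^4 - 48*m^3 + 66*m^2 + 37*m + 3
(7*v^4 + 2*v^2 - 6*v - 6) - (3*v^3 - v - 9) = 7*v^4 - 3*v^3 + 2*v^2 - 5*v + 3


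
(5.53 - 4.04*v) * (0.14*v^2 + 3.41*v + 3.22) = -0.5656*v^3 - 13.0022*v^2 + 5.8485*v + 17.8066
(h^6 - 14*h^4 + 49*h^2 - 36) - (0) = h^6 - 14*h^4 + 49*h^2 - 36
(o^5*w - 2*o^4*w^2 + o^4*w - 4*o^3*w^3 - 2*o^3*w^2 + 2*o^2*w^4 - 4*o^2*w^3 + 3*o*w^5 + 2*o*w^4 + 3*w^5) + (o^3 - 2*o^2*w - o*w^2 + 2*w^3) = o^5*w - 2*o^4*w^2 + o^4*w - 4*o^3*w^3 - 2*o^3*w^2 + o^3 + 2*o^2*w^4 - 4*o^2*w^3 - 2*o^2*w + 3*o*w^5 + 2*o*w^4 - o*w^2 + 3*w^5 + 2*w^3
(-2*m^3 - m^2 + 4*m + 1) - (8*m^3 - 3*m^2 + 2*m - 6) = -10*m^3 + 2*m^2 + 2*m + 7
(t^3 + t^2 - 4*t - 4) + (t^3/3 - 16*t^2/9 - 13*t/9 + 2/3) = 4*t^3/3 - 7*t^2/9 - 49*t/9 - 10/3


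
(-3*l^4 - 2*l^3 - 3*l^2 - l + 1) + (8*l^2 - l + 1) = -3*l^4 - 2*l^3 + 5*l^2 - 2*l + 2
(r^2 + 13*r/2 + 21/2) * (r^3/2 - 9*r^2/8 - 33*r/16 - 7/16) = r^5/2 + 17*r^4/8 - 33*r^3/8 - 821*r^2/32 - 49*r/2 - 147/32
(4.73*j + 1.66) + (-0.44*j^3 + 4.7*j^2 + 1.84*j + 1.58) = -0.44*j^3 + 4.7*j^2 + 6.57*j + 3.24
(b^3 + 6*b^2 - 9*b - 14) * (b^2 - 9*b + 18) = b^5 - 3*b^4 - 45*b^3 + 175*b^2 - 36*b - 252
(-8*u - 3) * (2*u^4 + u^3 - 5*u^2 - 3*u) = -16*u^5 - 14*u^4 + 37*u^3 + 39*u^2 + 9*u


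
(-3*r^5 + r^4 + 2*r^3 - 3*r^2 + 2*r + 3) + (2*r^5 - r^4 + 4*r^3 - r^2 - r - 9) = -r^5 + 6*r^3 - 4*r^2 + r - 6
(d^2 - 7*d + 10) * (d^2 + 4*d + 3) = d^4 - 3*d^3 - 15*d^2 + 19*d + 30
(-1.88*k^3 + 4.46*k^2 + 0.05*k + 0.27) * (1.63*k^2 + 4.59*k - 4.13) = -3.0644*k^5 - 1.3594*k^4 + 28.3173*k^3 - 17.7502*k^2 + 1.0328*k - 1.1151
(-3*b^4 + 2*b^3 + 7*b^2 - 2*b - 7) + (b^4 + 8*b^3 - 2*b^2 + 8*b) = -2*b^4 + 10*b^3 + 5*b^2 + 6*b - 7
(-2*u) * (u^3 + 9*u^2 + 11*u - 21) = -2*u^4 - 18*u^3 - 22*u^2 + 42*u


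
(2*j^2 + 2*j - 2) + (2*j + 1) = 2*j^2 + 4*j - 1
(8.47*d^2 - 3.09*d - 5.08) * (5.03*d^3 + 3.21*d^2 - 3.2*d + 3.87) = 42.6041*d^5 + 11.646*d^4 - 62.5753*d^3 + 26.3601*d^2 + 4.2977*d - 19.6596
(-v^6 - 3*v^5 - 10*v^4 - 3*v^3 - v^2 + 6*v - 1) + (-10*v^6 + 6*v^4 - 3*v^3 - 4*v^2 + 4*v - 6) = -11*v^6 - 3*v^5 - 4*v^4 - 6*v^3 - 5*v^2 + 10*v - 7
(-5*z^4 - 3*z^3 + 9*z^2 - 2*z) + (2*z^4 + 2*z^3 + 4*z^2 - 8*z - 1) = -3*z^4 - z^3 + 13*z^2 - 10*z - 1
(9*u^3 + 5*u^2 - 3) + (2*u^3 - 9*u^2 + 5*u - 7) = 11*u^3 - 4*u^2 + 5*u - 10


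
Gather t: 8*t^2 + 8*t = 8*t^2 + 8*t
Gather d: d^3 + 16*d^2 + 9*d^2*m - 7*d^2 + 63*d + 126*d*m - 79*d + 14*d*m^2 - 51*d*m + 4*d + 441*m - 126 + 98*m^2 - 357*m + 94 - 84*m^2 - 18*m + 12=d^3 + d^2*(9*m + 9) + d*(14*m^2 + 75*m - 12) + 14*m^2 + 66*m - 20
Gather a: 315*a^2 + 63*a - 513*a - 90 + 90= 315*a^2 - 450*a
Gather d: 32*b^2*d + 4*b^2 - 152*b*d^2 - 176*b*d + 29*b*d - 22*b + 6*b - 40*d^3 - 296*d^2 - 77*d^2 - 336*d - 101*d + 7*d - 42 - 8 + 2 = 4*b^2 - 16*b - 40*d^3 + d^2*(-152*b - 373) + d*(32*b^2 - 147*b - 430) - 48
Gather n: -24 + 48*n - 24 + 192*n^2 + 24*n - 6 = 192*n^2 + 72*n - 54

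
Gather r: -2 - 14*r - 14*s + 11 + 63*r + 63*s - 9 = 49*r + 49*s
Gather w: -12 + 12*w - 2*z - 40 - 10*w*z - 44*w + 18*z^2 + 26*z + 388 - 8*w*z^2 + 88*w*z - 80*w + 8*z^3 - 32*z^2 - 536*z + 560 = w*(-8*z^2 + 78*z - 112) + 8*z^3 - 14*z^2 - 512*z + 896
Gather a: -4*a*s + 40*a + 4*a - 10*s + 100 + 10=a*(44 - 4*s) - 10*s + 110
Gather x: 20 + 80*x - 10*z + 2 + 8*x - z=88*x - 11*z + 22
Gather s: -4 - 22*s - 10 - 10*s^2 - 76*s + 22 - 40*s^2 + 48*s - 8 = -50*s^2 - 50*s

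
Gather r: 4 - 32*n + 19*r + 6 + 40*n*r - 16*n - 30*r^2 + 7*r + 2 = -48*n - 30*r^2 + r*(40*n + 26) + 12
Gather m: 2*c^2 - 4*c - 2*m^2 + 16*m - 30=2*c^2 - 4*c - 2*m^2 + 16*m - 30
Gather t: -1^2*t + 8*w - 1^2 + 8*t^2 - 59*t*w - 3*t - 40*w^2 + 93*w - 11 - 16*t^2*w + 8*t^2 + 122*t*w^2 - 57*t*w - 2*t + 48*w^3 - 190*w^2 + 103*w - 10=t^2*(16 - 16*w) + t*(122*w^2 - 116*w - 6) + 48*w^3 - 230*w^2 + 204*w - 22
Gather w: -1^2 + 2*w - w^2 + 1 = -w^2 + 2*w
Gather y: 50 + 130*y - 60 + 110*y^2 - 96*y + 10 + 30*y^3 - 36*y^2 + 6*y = 30*y^3 + 74*y^2 + 40*y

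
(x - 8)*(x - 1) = x^2 - 9*x + 8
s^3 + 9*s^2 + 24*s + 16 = (s + 1)*(s + 4)^2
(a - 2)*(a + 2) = a^2 - 4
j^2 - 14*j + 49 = (j - 7)^2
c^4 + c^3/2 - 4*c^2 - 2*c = c*(c - 2)*(c + 1/2)*(c + 2)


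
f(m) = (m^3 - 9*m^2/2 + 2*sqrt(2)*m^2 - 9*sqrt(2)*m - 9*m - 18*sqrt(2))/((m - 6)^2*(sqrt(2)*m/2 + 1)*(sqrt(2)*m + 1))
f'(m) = (3*m^2 - 9*m + 4*sqrt(2)*m - 9*sqrt(2) - 9)/((m - 6)^2*(sqrt(2)*m/2 + 1)*(sqrt(2)*m + 1)) - sqrt(2)*(m^3 - 9*m^2/2 + 2*sqrt(2)*m^2 - 9*sqrt(2)*m - 9*m - 18*sqrt(2))/((m - 6)^2*(sqrt(2)*m/2 + 1)*(sqrt(2)*m + 1)^2) - sqrt(2)*(m^3 - 9*m^2/2 + 2*sqrt(2)*m^2 - 9*sqrt(2)*m - 9*m - 18*sqrt(2))/(2*(m - 6)^2*(sqrt(2)*m/2 + 1)^2*(sqrt(2)*m + 1)) - 2*(m^3 - 9*m^2/2 + 2*sqrt(2)*m^2 - 9*sqrt(2)*m - 9*m - 18*sqrt(2))/((m - 6)^3*(sqrt(2)*m/2 + 1)*(sqrt(2)*m + 1))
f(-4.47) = -0.04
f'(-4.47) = 0.01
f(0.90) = -0.47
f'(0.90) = 0.08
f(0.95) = -0.47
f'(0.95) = 0.07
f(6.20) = 6.61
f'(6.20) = -33.28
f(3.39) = -0.59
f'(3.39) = -0.18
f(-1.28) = 0.61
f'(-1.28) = -0.23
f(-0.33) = -1.13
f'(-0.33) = 2.44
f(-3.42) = -0.02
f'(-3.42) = 0.03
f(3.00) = -0.53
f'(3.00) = -0.12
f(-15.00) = -0.04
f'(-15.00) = 0.00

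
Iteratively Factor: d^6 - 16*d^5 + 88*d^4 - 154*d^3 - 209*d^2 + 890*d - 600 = (d - 3)*(d^5 - 13*d^4 + 49*d^3 - 7*d^2 - 230*d + 200) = (d - 5)*(d - 3)*(d^4 - 8*d^3 + 9*d^2 + 38*d - 40) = (d - 5)*(d - 3)*(d + 2)*(d^3 - 10*d^2 + 29*d - 20) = (d - 5)*(d - 3)*(d - 1)*(d + 2)*(d^2 - 9*d + 20) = (d - 5)*(d - 4)*(d - 3)*(d - 1)*(d + 2)*(d - 5)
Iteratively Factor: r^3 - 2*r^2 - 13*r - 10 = (r + 2)*(r^2 - 4*r - 5) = (r + 1)*(r + 2)*(r - 5)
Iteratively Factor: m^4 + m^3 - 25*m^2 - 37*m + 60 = (m - 1)*(m^3 + 2*m^2 - 23*m - 60) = (m - 1)*(m + 4)*(m^2 - 2*m - 15) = (m - 1)*(m + 3)*(m + 4)*(m - 5)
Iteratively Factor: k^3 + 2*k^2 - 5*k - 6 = (k + 1)*(k^2 + k - 6) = (k - 2)*(k + 1)*(k + 3)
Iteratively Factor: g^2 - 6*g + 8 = (g - 2)*(g - 4)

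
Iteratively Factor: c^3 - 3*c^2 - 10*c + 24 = (c - 4)*(c^2 + c - 6) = (c - 4)*(c + 3)*(c - 2)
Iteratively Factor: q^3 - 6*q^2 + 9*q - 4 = (q - 4)*(q^2 - 2*q + 1) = (q - 4)*(q - 1)*(q - 1)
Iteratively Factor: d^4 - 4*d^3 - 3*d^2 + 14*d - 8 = (d - 1)*(d^3 - 3*d^2 - 6*d + 8) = (d - 1)*(d + 2)*(d^2 - 5*d + 4) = (d - 1)^2*(d + 2)*(d - 4)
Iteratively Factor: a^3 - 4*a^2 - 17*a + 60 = (a + 4)*(a^2 - 8*a + 15) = (a - 5)*(a + 4)*(a - 3)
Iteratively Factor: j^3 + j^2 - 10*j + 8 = (j + 4)*(j^2 - 3*j + 2) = (j - 1)*(j + 4)*(j - 2)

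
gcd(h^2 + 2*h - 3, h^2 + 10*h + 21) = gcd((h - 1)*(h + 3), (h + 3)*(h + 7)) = h + 3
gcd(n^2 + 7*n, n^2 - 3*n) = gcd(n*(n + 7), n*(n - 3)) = n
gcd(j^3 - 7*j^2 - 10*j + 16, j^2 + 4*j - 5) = j - 1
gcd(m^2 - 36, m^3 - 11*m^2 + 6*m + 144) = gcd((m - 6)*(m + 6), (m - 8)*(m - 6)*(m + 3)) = m - 6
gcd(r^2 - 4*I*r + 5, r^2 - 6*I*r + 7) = r + I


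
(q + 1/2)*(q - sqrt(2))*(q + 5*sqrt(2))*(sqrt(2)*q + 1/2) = sqrt(2)*q^4 + sqrt(2)*q^3/2 + 17*q^3/2 - 8*sqrt(2)*q^2 + 17*q^2/4 - 4*sqrt(2)*q - 5*q - 5/2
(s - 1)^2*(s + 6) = s^3 + 4*s^2 - 11*s + 6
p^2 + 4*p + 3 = (p + 1)*(p + 3)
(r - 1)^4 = r^4 - 4*r^3 + 6*r^2 - 4*r + 1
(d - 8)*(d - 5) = d^2 - 13*d + 40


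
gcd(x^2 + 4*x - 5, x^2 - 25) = x + 5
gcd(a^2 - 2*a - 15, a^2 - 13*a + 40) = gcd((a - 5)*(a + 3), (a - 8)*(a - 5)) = a - 5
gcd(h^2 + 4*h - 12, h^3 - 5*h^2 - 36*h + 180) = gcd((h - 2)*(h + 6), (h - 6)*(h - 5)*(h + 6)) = h + 6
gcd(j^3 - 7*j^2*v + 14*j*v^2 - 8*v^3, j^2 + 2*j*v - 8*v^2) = -j + 2*v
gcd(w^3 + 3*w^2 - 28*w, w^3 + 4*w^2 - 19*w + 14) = w + 7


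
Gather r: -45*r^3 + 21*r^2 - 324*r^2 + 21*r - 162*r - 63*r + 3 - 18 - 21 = -45*r^3 - 303*r^2 - 204*r - 36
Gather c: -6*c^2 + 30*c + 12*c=-6*c^2 + 42*c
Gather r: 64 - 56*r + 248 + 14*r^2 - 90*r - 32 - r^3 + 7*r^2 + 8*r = -r^3 + 21*r^2 - 138*r + 280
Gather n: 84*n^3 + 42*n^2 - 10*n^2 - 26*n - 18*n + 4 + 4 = 84*n^3 + 32*n^2 - 44*n + 8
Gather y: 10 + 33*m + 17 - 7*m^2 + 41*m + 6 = -7*m^2 + 74*m + 33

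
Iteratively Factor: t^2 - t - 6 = (t + 2)*(t - 3)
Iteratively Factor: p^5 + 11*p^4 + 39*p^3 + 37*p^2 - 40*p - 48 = (p + 1)*(p^4 + 10*p^3 + 29*p^2 + 8*p - 48) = (p + 1)*(p + 3)*(p^3 + 7*p^2 + 8*p - 16) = (p + 1)*(p + 3)*(p + 4)*(p^2 + 3*p - 4) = (p + 1)*(p + 3)*(p + 4)^2*(p - 1)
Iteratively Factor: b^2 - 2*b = (b)*(b - 2)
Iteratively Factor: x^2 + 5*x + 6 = (x + 3)*(x + 2)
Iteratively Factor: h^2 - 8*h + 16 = (h - 4)*(h - 4)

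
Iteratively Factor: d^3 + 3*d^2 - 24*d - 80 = (d + 4)*(d^2 - d - 20) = (d - 5)*(d + 4)*(d + 4)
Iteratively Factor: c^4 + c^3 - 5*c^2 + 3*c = (c + 3)*(c^3 - 2*c^2 + c) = c*(c + 3)*(c^2 - 2*c + 1) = c*(c - 1)*(c + 3)*(c - 1)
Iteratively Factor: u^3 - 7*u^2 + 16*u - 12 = (u - 2)*(u^2 - 5*u + 6) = (u - 2)^2*(u - 3)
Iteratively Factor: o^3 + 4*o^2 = (o)*(o^2 + 4*o) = o*(o + 4)*(o)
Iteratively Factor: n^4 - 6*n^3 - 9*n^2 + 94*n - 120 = (n + 4)*(n^3 - 10*n^2 + 31*n - 30) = (n - 5)*(n + 4)*(n^2 - 5*n + 6) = (n - 5)*(n - 3)*(n + 4)*(n - 2)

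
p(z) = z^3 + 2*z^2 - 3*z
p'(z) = 3*z^2 + 4*z - 3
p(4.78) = 140.57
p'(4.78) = 84.67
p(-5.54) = -92.03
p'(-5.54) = 66.91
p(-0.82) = 3.25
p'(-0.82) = -4.26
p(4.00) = 84.00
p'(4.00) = 61.00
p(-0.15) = 0.49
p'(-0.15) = -3.53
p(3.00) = 36.00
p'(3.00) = 36.00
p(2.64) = 24.42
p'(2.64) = 28.47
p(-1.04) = 4.16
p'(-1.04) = -3.92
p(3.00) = 36.00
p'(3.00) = 36.00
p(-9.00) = -540.00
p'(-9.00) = 204.00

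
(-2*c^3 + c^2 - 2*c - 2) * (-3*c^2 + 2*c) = 6*c^5 - 7*c^4 + 8*c^3 + 2*c^2 - 4*c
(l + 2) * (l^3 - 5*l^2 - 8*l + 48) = l^4 - 3*l^3 - 18*l^2 + 32*l + 96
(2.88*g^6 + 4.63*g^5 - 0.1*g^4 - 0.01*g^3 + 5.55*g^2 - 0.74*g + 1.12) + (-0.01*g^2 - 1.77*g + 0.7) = 2.88*g^6 + 4.63*g^5 - 0.1*g^4 - 0.01*g^3 + 5.54*g^2 - 2.51*g + 1.82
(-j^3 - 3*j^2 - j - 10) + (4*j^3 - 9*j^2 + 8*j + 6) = 3*j^3 - 12*j^2 + 7*j - 4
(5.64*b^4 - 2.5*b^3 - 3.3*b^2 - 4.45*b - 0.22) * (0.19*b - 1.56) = 1.0716*b^5 - 9.2734*b^4 + 3.273*b^3 + 4.3025*b^2 + 6.9002*b + 0.3432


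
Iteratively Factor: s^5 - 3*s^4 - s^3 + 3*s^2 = (s - 3)*(s^4 - s^2) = s*(s - 3)*(s^3 - s) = s*(s - 3)*(s - 1)*(s^2 + s) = s*(s - 3)*(s - 1)*(s + 1)*(s)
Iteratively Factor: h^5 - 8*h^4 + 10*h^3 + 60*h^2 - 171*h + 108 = (h - 3)*(h^4 - 5*h^3 - 5*h^2 + 45*h - 36) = (h - 4)*(h - 3)*(h^3 - h^2 - 9*h + 9) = (h - 4)*(h - 3)^2*(h^2 + 2*h - 3) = (h - 4)*(h - 3)^2*(h - 1)*(h + 3)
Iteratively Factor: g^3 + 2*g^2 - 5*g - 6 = (g + 3)*(g^2 - g - 2) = (g + 1)*(g + 3)*(g - 2)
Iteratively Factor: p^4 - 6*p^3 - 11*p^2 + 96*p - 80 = (p - 5)*(p^3 - p^2 - 16*p + 16) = (p - 5)*(p - 4)*(p^2 + 3*p - 4) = (p - 5)*(p - 4)*(p - 1)*(p + 4)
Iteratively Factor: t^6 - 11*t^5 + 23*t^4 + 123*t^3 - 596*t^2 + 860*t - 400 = (t - 2)*(t^5 - 9*t^4 + 5*t^3 + 133*t^2 - 330*t + 200) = (t - 5)*(t - 2)*(t^4 - 4*t^3 - 15*t^2 + 58*t - 40) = (t - 5)^2*(t - 2)*(t^3 + t^2 - 10*t + 8) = (t - 5)^2*(t - 2)*(t - 1)*(t^2 + 2*t - 8) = (t - 5)^2*(t - 2)^2*(t - 1)*(t + 4)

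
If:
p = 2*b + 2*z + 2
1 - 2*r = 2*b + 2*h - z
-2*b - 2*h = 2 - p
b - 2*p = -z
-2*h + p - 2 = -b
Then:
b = 0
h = -4/3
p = -2/3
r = 7/6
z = -4/3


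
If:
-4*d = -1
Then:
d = 1/4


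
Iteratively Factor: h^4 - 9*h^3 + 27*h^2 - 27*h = (h)*(h^3 - 9*h^2 + 27*h - 27) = h*(h - 3)*(h^2 - 6*h + 9) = h*(h - 3)^2*(h - 3)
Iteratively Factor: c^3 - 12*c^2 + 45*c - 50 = (c - 5)*(c^2 - 7*c + 10) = (c - 5)^2*(c - 2)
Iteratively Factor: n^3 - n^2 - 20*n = (n)*(n^2 - n - 20) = n*(n - 5)*(n + 4)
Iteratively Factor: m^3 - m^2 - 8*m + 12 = (m - 2)*(m^2 + m - 6) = (m - 2)^2*(m + 3)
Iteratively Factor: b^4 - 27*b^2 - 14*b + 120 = (b + 4)*(b^3 - 4*b^2 - 11*b + 30) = (b - 2)*(b + 4)*(b^2 - 2*b - 15) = (b - 5)*(b - 2)*(b + 4)*(b + 3)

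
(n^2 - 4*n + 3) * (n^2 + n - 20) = n^4 - 3*n^3 - 21*n^2 + 83*n - 60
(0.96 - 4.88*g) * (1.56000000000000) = 1.4976 - 7.6128*g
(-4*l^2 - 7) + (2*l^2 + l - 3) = -2*l^2 + l - 10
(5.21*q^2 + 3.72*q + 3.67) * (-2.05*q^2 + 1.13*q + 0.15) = -10.6805*q^4 - 1.7387*q^3 - 2.5384*q^2 + 4.7051*q + 0.5505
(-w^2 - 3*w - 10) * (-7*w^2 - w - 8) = 7*w^4 + 22*w^3 + 81*w^2 + 34*w + 80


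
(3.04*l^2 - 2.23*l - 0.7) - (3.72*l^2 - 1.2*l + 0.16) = -0.68*l^2 - 1.03*l - 0.86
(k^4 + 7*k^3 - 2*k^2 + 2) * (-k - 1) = -k^5 - 8*k^4 - 5*k^3 + 2*k^2 - 2*k - 2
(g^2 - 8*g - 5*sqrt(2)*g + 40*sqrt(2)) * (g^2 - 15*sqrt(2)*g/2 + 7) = g^4 - 25*sqrt(2)*g^3/2 - 8*g^3 + 82*g^2 + 100*sqrt(2)*g^2 - 656*g - 35*sqrt(2)*g + 280*sqrt(2)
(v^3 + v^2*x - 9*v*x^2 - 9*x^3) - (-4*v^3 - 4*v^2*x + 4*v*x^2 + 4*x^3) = 5*v^3 + 5*v^2*x - 13*v*x^2 - 13*x^3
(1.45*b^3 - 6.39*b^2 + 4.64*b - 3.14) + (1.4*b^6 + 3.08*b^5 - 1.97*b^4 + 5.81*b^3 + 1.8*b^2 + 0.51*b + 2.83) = 1.4*b^6 + 3.08*b^5 - 1.97*b^4 + 7.26*b^3 - 4.59*b^2 + 5.15*b - 0.31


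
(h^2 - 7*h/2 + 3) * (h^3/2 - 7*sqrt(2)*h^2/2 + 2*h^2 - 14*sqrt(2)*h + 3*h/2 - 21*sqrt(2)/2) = h^5/2 - 7*sqrt(2)*h^4/2 + h^4/4 - 4*h^3 - 7*sqrt(2)*h^3/4 + 3*h^2/4 + 28*sqrt(2)*h^2 - 21*sqrt(2)*h/4 + 9*h/2 - 63*sqrt(2)/2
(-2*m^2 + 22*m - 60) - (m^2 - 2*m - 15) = -3*m^2 + 24*m - 45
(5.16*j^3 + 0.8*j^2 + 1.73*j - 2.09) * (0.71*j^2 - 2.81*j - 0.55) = 3.6636*j^5 - 13.9316*j^4 - 3.8577*j^3 - 6.7852*j^2 + 4.9214*j + 1.1495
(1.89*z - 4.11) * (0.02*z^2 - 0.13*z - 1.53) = 0.0378*z^3 - 0.3279*z^2 - 2.3574*z + 6.2883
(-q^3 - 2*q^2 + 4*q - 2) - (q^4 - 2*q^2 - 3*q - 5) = -q^4 - q^3 + 7*q + 3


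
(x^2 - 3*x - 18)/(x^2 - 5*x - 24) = (x - 6)/(x - 8)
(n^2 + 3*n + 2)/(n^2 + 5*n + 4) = (n + 2)/(n + 4)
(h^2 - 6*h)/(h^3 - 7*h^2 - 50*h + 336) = h/(h^2 - h - 56)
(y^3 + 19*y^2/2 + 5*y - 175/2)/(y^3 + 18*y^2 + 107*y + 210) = (y - 5/2)/(y + 6)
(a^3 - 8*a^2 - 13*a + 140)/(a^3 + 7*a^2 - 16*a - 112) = (a^2 - 12*a + 35)/(a^2 + 3*a - 28)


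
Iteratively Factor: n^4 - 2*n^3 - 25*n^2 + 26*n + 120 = (n + 4)*(n^3 - 6*n^2 - n + 30) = (n - 3)*(n + 4)*(n^2 - 3*n - 10) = (n - 5)*(n - 3)*(n + 4)*(n + 2)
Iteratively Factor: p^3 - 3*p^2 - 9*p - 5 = (p + 1)*(p^2 - 4*p - 5) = (p - 5)*(p + 1)*(p + 1)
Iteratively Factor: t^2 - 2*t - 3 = (t - 3)*(t + 1)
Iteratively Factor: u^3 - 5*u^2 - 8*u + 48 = (u - 4)*(u^2 - u - 12) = (u - 4)*(u + 3)*(u - 4)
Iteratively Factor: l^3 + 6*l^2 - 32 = (l - 2)*(l^2 + 8*l + 16) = (l - 2)*(l + 4)*(l + 4)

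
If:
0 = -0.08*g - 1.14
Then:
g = -14.25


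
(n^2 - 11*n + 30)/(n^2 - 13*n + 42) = (n - 5)/(n - 7)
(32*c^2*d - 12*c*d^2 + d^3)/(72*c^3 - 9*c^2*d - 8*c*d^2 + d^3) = d*(4*c - d)/(9*c^2 - d^2)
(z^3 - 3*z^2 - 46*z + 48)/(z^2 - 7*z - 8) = (z^2 + 5*z - 6)/(z + 1)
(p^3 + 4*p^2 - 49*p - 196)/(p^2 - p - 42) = (p^2 + 11*p + 28)/(p + 6)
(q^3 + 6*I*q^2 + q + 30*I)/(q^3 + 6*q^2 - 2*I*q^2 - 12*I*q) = (q^2 + 8*I*q - 15)/(q*(q + 6))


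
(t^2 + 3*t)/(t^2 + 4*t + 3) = t/(t + 1)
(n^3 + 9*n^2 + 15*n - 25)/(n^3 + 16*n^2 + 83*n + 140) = (n^2 + 4*n - 5)/(n^2 + 11*n + 28)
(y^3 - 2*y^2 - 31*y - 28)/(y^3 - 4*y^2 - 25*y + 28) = (y + 1)/(y - 1)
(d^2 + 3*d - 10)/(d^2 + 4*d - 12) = (d + 5)/(d + 6)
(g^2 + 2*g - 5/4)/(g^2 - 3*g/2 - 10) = (g - 1/2)/(g - 4)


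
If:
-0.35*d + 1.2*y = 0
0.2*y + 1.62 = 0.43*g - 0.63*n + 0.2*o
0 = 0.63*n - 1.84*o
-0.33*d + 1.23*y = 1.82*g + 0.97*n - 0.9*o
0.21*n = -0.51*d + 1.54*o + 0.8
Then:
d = 0.16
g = 0.83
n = -2.27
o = -0.78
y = 0.05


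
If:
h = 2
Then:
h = 2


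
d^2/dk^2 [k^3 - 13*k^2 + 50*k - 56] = 6*k - 26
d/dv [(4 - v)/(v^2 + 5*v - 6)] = (-v^2 - 5*v + (v - 4)*(2*v + 5) + 6)/(v^2 + 5*v - 6)^2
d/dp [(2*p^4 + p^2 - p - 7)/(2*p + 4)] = (6*p^4 + 16*p^3 + p^2 + 4*p + 5)/(2*(p^2 + 4*p + 4))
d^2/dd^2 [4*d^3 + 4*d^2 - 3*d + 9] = 24*d + 8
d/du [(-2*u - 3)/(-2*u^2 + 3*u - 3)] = (-4*u^2 - 12*u + 15)/(4*u^4 - 12*u^3 + 21*u^2 - 18*u + 9)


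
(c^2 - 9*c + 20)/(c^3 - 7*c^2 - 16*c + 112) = (c - 5)/(c^2 - 3*c - 28)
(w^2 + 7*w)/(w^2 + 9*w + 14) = w/(w + 2)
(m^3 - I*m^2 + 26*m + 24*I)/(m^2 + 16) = (m^2 - 5*I*m + 6)/(m - 4*I)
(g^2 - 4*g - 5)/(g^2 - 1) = (g - 5)/(g - 1)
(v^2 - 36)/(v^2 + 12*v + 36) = (v - 6)/(v + 6)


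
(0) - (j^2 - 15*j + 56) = -j^2 + 15*j - 56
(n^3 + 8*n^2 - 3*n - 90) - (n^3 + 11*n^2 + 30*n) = -3*n^2 - 33*n - 90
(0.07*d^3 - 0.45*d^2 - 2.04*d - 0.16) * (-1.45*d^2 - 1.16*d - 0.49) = -0.1015*d^5 + 0.5713*d^4 + 3.4457*d^3 + 2.8189*d^2 + 1.1852*d + 0.0784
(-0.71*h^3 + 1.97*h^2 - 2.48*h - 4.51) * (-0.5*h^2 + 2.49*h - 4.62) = 0.355*h^5 - 2.7529*h^4 + 9.4255*h^3 - 13.0216*h^2 + 0.227699999999999*h + 20.8362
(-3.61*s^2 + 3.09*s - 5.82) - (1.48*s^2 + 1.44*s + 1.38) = -5.09*s^2 + 1.65*s - 7.2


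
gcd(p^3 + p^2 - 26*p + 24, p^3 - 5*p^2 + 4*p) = p^2 - 5*p + 4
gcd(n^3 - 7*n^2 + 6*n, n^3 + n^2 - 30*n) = n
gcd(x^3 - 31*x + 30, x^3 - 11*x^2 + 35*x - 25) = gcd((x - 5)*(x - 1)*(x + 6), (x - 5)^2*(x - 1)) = x^2 - 6*x + 5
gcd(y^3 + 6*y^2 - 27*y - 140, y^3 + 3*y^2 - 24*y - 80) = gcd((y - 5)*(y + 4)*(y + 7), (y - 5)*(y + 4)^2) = y^2 - y - 20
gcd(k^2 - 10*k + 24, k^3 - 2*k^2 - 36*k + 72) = k - 6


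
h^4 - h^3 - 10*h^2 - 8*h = h*(h - 4)*(h + 1)*(h + 2)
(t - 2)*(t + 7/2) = t^2 + 3*t/2 - 7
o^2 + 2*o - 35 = (o - 5)*(o + 7)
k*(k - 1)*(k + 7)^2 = k^4 + 13*k^3 + 35*k^2 - 49*k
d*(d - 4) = d^2 - 4*d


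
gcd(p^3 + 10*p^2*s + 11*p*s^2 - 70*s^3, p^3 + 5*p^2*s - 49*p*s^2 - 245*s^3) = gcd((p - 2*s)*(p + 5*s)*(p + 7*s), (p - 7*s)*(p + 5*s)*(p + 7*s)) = p^2 + 12*p*s + 35*s^2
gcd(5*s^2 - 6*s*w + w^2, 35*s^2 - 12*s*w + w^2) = 5*s - w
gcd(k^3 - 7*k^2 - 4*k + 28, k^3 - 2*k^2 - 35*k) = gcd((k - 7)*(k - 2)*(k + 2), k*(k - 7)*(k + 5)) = k - 7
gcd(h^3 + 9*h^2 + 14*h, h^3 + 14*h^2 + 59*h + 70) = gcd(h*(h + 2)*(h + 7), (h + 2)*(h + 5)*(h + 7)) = h^2 + 9*h + 14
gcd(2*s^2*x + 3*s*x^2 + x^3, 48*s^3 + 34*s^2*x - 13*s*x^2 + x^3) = s + x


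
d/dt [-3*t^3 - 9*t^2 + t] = -9*t^2 - 18*t + 1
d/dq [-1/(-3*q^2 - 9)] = -2*q/(3*(q^2 + 3)^2)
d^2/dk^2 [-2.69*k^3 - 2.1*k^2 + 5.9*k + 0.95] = -16.14*k - 4.2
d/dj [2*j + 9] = 2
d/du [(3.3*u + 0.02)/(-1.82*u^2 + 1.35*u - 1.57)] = (6.006*u^2 + 0.0728*u - 5.208)/(3.3124*u^4 - 4.914*u^3 + 7.5373*u^2 - 4.239*u + 2.4649)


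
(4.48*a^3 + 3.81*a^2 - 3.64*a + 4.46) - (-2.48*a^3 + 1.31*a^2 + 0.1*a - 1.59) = 6.96*a^3 + 2.5*a^2 - 3.74*a + 6.05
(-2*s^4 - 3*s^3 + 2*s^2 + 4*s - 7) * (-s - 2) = 2*s^5 + 7*s^4 + 4*s^3 - 8*s^2 - s + 14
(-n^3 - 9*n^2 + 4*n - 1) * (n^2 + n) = -n^5 - 10*n^4 - 5*n^3 + 3*n^2 - n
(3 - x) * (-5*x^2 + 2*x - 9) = 5*x^3 - 17*x^2 + 15*x - 27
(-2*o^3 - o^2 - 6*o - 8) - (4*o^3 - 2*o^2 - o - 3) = -6*o^3 + o^2 - 5*o - 5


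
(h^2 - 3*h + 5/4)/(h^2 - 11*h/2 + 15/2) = (h - 1/2)/(h - 3)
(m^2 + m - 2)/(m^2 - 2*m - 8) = (m - 1)/(m - 4)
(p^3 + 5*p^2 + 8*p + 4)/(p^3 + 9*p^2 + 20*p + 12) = (p + 2)/(p + 6)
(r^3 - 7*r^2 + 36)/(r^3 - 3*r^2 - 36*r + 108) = (r + 2)/(r + 6)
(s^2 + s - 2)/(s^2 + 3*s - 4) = (s + 2)/(s + 4)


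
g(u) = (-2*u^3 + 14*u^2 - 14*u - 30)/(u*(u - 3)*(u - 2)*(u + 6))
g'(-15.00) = 0.03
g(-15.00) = 0.24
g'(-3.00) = 0.30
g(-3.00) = -0.71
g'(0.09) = 102.63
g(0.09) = -10.22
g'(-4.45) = 0.97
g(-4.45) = -1.47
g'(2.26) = -16.45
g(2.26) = 3.68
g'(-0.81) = 1.21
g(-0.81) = 0.19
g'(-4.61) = 1.20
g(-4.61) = -1.64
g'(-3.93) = 0.56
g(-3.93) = -1.08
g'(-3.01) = 0.30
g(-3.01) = -0.71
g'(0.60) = 1.79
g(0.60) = -2.54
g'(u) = (-6*u^2 + 28*u - 14)/(u*(u - 3)*(u - 2)*(u + 6)) - (-2*u^3 + 14*u^2 - 14*u - 30)/(u*(u - 3)*(u - 2)*(u + 6)^2) - (-2*u^3 + 14*u^2 - 14*u - 30)/(u*(u - 3)*(u - 2)^2*(u + 6)) - (-2*u^3 + 14*u^2 - 14*u - 30)/(u*(u - 3)^2*(u - 2)*(u + 6)) - (-2*u^3 + 14*u^2 - 14*u - 30)/(u^2*(u - 3)*(u - 2)*(u + 6)) = 2*(u^4 - 8*u^3 - 19*u^2 - 40*u + 60)/(u^2*(u^4 + 8*u^3 - 8*u^2 - 96*u + 144))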